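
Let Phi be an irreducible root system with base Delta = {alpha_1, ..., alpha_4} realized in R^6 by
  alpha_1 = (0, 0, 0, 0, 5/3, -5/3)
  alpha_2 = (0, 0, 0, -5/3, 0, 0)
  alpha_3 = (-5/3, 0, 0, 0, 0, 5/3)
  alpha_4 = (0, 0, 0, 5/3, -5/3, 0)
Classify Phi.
B4

Compute the Cartan integers a_ij = 2(alpha_i, alpha_j)/(alpha_j, alpha_j); the resulting 4x4 Cartan matrix is
[[2, 0, -1, -1], [0, 2, 0, -1], [-1, 0, 2, 0], [-1, -2, 0, 2]].
The roots have two lengths (squared-length ratio 2:1); the short ones are alpha_{2}. The associated Dynkin diagram is a chain of 4 nodes with a double edge at one end; the terminal node there is the unique short simple root (B_4), so the type is B_4 (the algebra so(9)).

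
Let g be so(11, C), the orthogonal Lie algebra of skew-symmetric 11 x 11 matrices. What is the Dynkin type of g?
This is so(11) with 11 odd, which has dimension 11(11-1)/2 = 55 and rank (11-1)/2 = 5. In the classification of classical Lie algebras, the orthogonal algebra so(2n+1) in an odd number of variables has type B_n; here n = 5, so the Dynkin diagram is a chain of 5 nodes with a double edge at one end; the terminal node there is the unique short simple root (B_5). Hence the type is B_5.

B_5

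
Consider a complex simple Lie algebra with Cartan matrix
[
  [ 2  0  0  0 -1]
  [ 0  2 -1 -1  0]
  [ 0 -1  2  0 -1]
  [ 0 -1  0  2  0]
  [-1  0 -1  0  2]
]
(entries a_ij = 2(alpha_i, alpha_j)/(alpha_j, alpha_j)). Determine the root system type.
type A_5

The matrix has rank 5 with 2's on the diagonal. Reading the off-diagonal entries as Dynkin edges (a single edge where a_ij = a_ji = -1; a double or triple edge where a_ij * a_ji = 2 or 3), the diagram is a chain of 5 nodes with single edges (A_5). One simple-root ordering that puts it in standard form is (alpha_1, alpha_5, alpha_3, alpha_2, alpha_4). So the algebra is type A_5, i.e. sl(6).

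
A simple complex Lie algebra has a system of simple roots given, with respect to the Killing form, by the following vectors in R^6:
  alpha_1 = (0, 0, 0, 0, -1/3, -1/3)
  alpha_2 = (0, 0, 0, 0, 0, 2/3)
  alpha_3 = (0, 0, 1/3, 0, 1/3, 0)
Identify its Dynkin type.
Compute the Cartan integers a_ij = 2(alpha_i, alpha_j)/(alpha_j, alpha_j); the resulting 3x3 Cartan matrix is
[[2, -1, -1], [-2, 2, 0], [-1, 0, 2]].
The roots have two lengths (squared-length ratio 2:1); the short ones are alpha_{1,3}. The associated Dynkin diagram is a chain of 3 nodes with a double edge at one end; the terminal node there is the unique long simple root (C_3), so the type is C_3 (the algebra sp(6)).

type C_3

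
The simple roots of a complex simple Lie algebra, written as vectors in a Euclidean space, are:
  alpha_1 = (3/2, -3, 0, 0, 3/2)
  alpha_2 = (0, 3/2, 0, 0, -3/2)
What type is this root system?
Compute the Cartan integers a_ij = 2(alpha_i, alpha_j)/(alpha_j, alpha_j); the resulting 2x2 Cartan matrix is
[[2, -3], [-1, 2]].
The roots have two lengths (squared-length ratio 3:1); the short ones are alpha_{2}. The associated Dynkin diagram is two nodes joined by a triple edge (G_2), so the type is G_2.

type G_2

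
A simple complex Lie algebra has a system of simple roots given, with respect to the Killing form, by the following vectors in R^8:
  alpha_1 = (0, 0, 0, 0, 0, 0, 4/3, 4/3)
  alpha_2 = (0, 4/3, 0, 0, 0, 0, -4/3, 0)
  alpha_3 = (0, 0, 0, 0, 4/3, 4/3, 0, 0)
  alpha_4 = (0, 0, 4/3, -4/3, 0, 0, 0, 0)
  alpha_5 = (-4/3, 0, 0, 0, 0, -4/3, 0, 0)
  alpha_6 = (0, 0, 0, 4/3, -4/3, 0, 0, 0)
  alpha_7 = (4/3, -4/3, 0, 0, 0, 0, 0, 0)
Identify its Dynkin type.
A_7 (sl(8))

Compute the Cartan integers a_ij = 2(alpha_i, alpha_j)/(alpha_j, alpha_j); the resulting 7x7 Cartan matrix is
[[2, -1, 0, 0, 0, 0, 0], [-1, 2, 0, 0, 0, 0, -1], [0, 0, 2, 0, -1, -1, 0], [0, 0, 0, 2, 0, -1, 0], [0, 0, -1, 0, 2, 0, -1], [0, 0, -1, -1, 0, 2, 0], [0, -1, 0, 0, -1, 0, 2]].
All simple roots have the same length, so the diagram is simply laced. The associated Dynkin diagram is a chain of 7 nodes with single edges (A_7), so the type is A_7 (the algebra sl(8)).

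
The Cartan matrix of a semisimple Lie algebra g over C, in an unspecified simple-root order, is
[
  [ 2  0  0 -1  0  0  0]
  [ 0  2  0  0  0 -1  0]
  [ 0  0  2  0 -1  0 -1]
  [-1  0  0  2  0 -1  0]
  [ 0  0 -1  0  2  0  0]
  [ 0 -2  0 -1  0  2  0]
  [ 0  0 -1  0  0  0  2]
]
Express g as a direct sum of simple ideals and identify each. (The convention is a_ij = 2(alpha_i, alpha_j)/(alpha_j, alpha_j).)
The diagram associated to this matrix has two connected components: the simple roots {alpha_3, alpha_5, alpha_7} form a chain of 3 nodes with single edges (A_3), and {alpha_1, alpha_2, alpha_4, alpha_6} form a chain of 4 nodes with a double edge at one end; the terminal node there is the unique short simple root (B_4). A semisimple Lie algebra decomposes uniquely as the direct sum of simple ideals, one per connected component of its Dynkin diagram, so g ≅ A_3 ⊕ B_4 (dimension 15 + 36 = 51).

A3 + B4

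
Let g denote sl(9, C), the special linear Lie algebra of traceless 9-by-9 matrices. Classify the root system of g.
A_8 (sl(9))

This is sl(9), which has dimension 9^2 - 1 = 80 and rank 9 - 1 = 8 (a Cartan subalgebra is the diagonal traceless matrices). In the classification of classical Lie algebras, the special linear algebra sl(n+1) has type A_n; here n = 8, so the Dynkin diagram is a chain of 8 nodes with single edges (A_8). Hence the type is A_8.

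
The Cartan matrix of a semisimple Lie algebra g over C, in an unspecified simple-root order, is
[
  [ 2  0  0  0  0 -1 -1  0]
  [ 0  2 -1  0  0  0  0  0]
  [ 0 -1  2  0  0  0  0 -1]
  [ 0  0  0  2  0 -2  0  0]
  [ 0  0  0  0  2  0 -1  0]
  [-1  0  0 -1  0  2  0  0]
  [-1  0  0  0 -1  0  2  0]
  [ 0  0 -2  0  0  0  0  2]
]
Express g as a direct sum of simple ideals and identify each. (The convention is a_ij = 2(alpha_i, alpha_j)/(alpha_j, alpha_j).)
The diagram associated to this matrix has two connected components: the simple roots {alpha_2, alpha_3, alpha_8} form a chain of 3 nodes with a double edge at one end; the terminal node there is the unique long simple root (C_3), and {alpha_1, alpha_4, alpha_5, alpha_6, alpha_7} form a chain of 5 nodes with a double edge at one end; the terminal node there is the unique long simple root (C_5). A semisimple Lie algebra decomposes uniquely as the direct sum of simple ideals, one per connected component of its Dynkin diagram, so g ≅ C_3 ⊕ C_5 (dimension 21 + 55 = 76).

C3 ⊕ C5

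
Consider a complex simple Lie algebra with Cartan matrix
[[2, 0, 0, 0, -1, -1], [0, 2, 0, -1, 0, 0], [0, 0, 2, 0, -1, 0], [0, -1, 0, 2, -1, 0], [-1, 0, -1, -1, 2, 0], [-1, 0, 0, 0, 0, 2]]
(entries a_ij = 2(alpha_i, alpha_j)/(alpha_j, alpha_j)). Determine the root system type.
E6

The matrix has rank 6 with 2's on the diagonal. Reading the off-diagonal entries as Dynkin edges (a single edge where a_ij = a_ji = -1; a double or triple edge where a_ij * a_ji = 2 or 3), the diagram is a chain of 5 nodes with one extra node attached to the third node from one end (E_6). One simple-root ordering that puts it in standard form is (alpha_6, alpha_3, alpha_1, alpha_5, alpha_4, alpha_2). So the algebra is type E_6.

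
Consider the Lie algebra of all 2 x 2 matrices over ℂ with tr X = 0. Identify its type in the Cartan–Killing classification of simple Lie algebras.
A_1

This is sl(2), which has dimension 2^2 - 1 = 3 and rank 2 - 1 = 1 (a Cartan subalgebra is the diagonal traceless matrices). In the classification of classical Lie algebras, the special linear algebra sl(n+1) has type A_n; here n = 1, so the Dynkin diagram is a chain of 1 nodes with single edges (A_1). Hence the type is A_1.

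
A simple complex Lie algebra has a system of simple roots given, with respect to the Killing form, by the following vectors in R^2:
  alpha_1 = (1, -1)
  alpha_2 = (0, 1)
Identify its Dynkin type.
Compute the Cartan integers a_ij = 2(alpha_i, alpha_j)/(alpha_j, alpha_j); the resulting 2x2 Cartan matrix is
[[2, -2], [-1, 2]].
The roots have two lengths (squared-length ratio 2:1); the short ones are alpha_{2}. The associated Dynkin diagram is a chain of 2 nodes with a double edge at one end; the terminal node there is the unique short simple root (B_2), so the type is B_2 (the algebra so(5)).

B_2 (so(5))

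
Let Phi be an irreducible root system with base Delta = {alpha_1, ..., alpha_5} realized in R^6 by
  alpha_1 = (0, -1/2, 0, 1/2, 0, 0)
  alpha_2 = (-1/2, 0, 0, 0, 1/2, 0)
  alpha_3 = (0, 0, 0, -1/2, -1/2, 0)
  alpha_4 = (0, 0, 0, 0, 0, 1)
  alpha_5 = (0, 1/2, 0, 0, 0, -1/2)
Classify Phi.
C_5 (sp(10))

Compute the Cartan integers a_ij = 2(alpha_i, alpha_j)/(alpha_j, alpha_j); the resulting 5x5 Cartan matrix is
[[2, 0, -1, 0, -1], [0, 2, -1, 0, 0], [-1, -1, 2, 0, 0], [0, 0, 0, 2, -2], [-1, 0, 0, -1, 2]].
The roots have two lengths (squared-length ratio 2:1); the short ones are alpha_{1,2,3,5}. The associated Dynkin diagram is a chain of 5 nodes with a double edge at one end; the terminal node there is the unique long simple root (C_5), so the type is C_5 (the algebra sp(10)).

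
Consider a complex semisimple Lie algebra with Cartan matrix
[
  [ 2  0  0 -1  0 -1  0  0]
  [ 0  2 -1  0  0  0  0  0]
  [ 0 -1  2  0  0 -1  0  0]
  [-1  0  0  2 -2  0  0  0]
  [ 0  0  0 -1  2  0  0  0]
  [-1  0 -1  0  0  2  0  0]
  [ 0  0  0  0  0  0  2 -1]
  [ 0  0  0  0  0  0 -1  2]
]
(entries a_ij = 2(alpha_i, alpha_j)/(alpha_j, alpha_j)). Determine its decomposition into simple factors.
The diagram associated to this matrix has two connected components: the simple roots {alpha_7, alpha_8} form a chain of 2 nodes with single edges (A_2), and {alpha_1, alpha_2, alpha_3, alpha_4, alpha_5, alpha_6} form a chain of 6 nodes with a double edge at one end; the terminal node there is the unique short simple root (B_6). A semisimple Lie algebra decomposes uniquely as the direct sum of simple ideals, one per connected component of its Dynkin diagram, so g ≅ A_2 ⊕ B_6 (dimension 8 + 78 = 86).

type A_2 + type B_6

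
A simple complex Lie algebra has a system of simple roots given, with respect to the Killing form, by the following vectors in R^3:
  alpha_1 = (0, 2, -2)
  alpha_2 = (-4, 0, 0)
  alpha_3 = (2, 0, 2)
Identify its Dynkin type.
Compute the Cartan integers a_ij = 2(alpha_i, alpha_j)/(alpha_j, alpha_j); the resulting 3x3 Cartan matrix is
[[2, 0, -1], [0, 2, -2], [-1, -1, 2]].
The roots have two lengths (squared-length ratio 2:1); the short ones are alpha_{1,3}. The associated Dynkin diagram is a chain of 3 nodes with a double edge at one end; the terminal node there is the unique long simple root (C_3), so the type is C_3 (the algebra sp(6)).

type C_3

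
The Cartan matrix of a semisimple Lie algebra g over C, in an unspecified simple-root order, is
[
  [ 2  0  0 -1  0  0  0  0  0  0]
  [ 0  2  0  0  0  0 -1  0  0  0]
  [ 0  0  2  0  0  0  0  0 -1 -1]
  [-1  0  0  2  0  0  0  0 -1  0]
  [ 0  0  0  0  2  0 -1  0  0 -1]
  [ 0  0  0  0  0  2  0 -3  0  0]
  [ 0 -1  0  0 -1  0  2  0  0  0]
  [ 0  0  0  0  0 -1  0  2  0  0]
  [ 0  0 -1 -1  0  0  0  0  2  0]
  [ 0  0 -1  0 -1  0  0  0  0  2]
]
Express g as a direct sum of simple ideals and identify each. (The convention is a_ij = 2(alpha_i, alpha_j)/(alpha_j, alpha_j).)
The diagram associated to this matrix has two connected components: the simple roots {alpha_1, alpha_2, alpha_3, alpha_4, alpha_5, alpha_7, alpha_9, alpha_10} form a chain of 8 nodes with single edges (A_8), and {alpha_6, alpha_8} form two nodes joined by a triple edge (G_2). A semisimple Lie algebra decomposes uniquely as the direct sum of simple ideals, one per connected component of its Dynkin diagram, so g ≅ A_8 ⊕ G_2 (dimension 80 + 14 = 94).

type A_8 + type G_2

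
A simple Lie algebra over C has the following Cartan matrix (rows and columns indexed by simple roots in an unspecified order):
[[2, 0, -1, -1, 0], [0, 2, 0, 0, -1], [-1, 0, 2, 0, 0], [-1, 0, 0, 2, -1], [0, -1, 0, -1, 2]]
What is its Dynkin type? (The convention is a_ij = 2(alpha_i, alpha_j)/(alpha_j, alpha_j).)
type A_5

The matrix has rank 5 with 2's on the diagonal. Reading the off-diagonal entries as Dynkin edges (a single edge where a_ij = a_ji = -1; a double or triple edge where a_ij * a_ji = 2 or 3), the diagram is a chain of 5 nodes with single edges (A_5). One simple-root ordering that puts it in standard form is (alpha_2, alpha_5, alpha_4, alpha_1, alpha_3). So the algebra is type A_5, i.e. sl(6).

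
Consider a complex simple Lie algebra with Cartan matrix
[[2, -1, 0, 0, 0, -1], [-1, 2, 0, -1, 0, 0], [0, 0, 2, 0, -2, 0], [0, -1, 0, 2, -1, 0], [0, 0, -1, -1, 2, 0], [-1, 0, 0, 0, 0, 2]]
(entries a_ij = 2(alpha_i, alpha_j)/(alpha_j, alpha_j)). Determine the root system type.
The matrix has rank 6 with 2's on the diagonal. Reading the off-diagonal entries as Dynkin edges (a single edge where a_ij = a_ji = -1; a double or triple edge where a_ij * a_ji = 2 or 3), the diagram is a chain of 6 nodes with a double edge at one end; the terminal node there is the unique long simple root (C_6). One simple-root ordering that puts it in standard form is (alpha_6, alpha_1, alpha_2, alpha_4, alpha_5, alpha_3). So the algebra is type C_6, i.e. sp(12).

type C_6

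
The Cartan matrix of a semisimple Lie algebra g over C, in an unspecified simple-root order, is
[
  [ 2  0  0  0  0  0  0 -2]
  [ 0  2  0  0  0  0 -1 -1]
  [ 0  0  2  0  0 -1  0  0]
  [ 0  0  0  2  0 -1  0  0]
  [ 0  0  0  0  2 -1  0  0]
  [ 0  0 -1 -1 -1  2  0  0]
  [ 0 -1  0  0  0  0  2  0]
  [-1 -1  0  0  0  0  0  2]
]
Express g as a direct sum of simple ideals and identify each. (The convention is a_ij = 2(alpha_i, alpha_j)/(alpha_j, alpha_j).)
C_4 + D_4

The diagram associated to this matrix has two connected components: the simple roots {alpha_1, alpha_2, alpha_7, alpha_8} form a chain of 4 nodes with a double edge at one end; the terminal node there is the unique long simple root (C_4), and {alpha_3, alpha_4, alpha_5, alpha_6} form a chain of 2 nodes with a fork of two nodes at one end (D_4). A semisimple Lie algebra decomposes uniquely as the direct sum of simple ideals, one per connected component of its Dynkin diagram, so g ≅ C_4 ⊕ D_4 (dimension 36 + 28 = 64).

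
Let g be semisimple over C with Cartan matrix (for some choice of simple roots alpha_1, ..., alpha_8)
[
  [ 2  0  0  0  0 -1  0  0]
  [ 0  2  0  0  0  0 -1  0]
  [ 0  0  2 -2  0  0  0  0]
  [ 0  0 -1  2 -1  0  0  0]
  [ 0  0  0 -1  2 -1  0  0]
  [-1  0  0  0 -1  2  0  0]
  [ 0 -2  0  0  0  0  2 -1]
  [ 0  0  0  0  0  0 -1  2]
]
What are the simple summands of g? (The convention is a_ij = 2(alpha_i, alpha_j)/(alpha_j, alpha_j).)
The diagram associated to this matrix has two connected components: the simple roots {alpha_2, alpha_7, alpha_8} form a chain of 3 nodes with a double edge at one end; the terminal node there is the unique short simple root (B_3), and {alpha_1, alpha_3, alpha_4, alpha_5, alpha_6} form a chain of 5 nodes with a double edge at one end; the terminal node there is the unique long simple root (C_5). A semisimple Lie algebra decomposes uniquely as the direct sum of simple ideals, one per connected component of its Dynkin diagram, so g ≅ B_3 ⊕ C_5 (dimension 21 + 55 = 76).

B_3 ⊕ C_5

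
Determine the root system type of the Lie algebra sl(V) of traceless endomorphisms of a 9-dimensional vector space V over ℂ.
This is sl(9), which has dimension 9^2 - 1 = 80 and rank 9 - 1 = 8 (a Cartan subalgebra is the diagonal traceless matrices). In the classification of classical Lie algebras, the special linear algebra sl(n+1) has type A_n; here n = 8, so the Dynkin diagram is a chain of 8 nodes with single edges (A_8). Hence the type is A_8.

type A_8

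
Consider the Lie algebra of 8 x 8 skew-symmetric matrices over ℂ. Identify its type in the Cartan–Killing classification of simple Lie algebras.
type D_4

This is so(8) with 8 even, which has dimension 8(8-1)/2 = 28 and rank 8/2 = 4. In the classification of classical Lie algebras, the orthogonal algebra so(2n) in an even number of variables has type D_n; here n = 4, so the Dynkin diagram is a chain of 2 nodes with a fork of two nodes at one end (D_4). Hence the type is D_4.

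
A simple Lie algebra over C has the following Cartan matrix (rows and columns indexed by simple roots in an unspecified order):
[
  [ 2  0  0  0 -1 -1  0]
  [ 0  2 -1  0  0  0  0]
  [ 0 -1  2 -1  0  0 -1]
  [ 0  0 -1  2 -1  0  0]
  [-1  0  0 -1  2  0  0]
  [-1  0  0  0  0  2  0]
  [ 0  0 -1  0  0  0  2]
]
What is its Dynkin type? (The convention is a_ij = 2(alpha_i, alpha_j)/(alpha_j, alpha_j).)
The matrix has rank 7 with 2's on the diagonal. Reading the off-diagonal entries as Dynkin edges (a single edge where a_ij = a_ji = -1; a double or triple edge where a_ij * a_ji = 2 or 3), the diagram is a chain of 5 nodes with a fork of two nodes at one end (D_7). One simple-root ordering that puts it in standard form is (alpha_6, alpha_1, alpha_5, alpha_4, alpha_3, alpha_7, alpha_2). So the algebra is type D_7, i.e. so(14).

type D_7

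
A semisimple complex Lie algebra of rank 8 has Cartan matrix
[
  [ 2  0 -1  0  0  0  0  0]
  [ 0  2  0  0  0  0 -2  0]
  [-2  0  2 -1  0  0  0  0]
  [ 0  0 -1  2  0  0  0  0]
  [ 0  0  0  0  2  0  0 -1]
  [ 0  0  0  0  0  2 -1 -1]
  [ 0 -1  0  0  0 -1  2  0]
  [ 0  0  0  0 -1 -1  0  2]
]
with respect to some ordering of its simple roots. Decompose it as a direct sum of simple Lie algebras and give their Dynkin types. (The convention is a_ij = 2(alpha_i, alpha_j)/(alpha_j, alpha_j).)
B_3 (so(7)) + C_5 (sp(10))

The diagram associated to this matrix has two connected components: the simple roots {alpha_1, alpha_3, alpha_4} form a chain of 3 nodes with a double edge at one end; the terminal node there is the unique short simple root (B_3), and {alpha_2, alpha_5, alpha_6, alpha_7, alpha_8} form a chain of 5 nodes with a double edge at one end; the terminal node there is the unique long simple root (C_5). A semisimple Lie algebra decomposes uniquely as the direct sum of simple ideals, one per connected component of its Dynkin diagram, so g ≅ B_3 ⊕ C_5 (dimension 21 + 55 = 76).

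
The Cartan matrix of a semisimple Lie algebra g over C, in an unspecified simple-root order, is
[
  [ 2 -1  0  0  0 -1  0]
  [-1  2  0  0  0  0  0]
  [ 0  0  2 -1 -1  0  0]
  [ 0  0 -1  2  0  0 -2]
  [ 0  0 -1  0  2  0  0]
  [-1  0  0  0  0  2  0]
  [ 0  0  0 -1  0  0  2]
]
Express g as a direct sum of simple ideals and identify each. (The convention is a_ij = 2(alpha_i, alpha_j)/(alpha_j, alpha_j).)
type A_3 + type B_4

The diagram associated to this matrix has two connected components: the simple roots {alpha_1, alpha_2, alpha_6} form a chain of 3 nodes with single edges (A_3), and {alpha_3, alpha_4, alpha_5, alpha_7} form a chain of 4 nodes with a double edge at one end; the terminal node there is the unique short simple root (B_4). A semisimple Lie algebra decomposes uniquely as the direct sum of simple ideals, one per connected component of its Dynkin diagram, so g ≅ A_3 ⊕ B_4 (dimension 15 + 36 = 51).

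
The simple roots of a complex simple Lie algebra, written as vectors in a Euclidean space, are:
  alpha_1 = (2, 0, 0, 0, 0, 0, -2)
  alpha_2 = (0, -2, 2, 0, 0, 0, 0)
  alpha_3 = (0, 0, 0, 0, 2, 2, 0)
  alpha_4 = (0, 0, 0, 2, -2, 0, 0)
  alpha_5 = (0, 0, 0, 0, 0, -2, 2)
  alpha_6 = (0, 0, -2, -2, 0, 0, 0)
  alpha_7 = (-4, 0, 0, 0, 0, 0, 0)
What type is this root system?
Compute the Cartan integers a_ij = 2(alpha_i, alpha_j)/(alpha_j, alpha_j); the resulting 7x7 Cartan matrix is
[[2, 0, 0, 0, -1, 0, -1], [0, 2, 0, 0, 0, -1, 0], [0, 0, 2, -1, -1, 0, 0], [0, 0, -1, 2, 0, -1, 0], [-1, 0, -1, 0, 2, 0, 0], [0, -1, 0, -1, 0, 2, 0], [-2, 0, 0, 0, 0, 0, 2]].
The roots have two lengths (squared-length ratio 2:1); the short ones are alpha_{1,2,3,4,5,6}. The associated Dynkin diagram is a chain of 7 nodes with a double edge at one end; the terminal node there is the unique long simple root (C_7), so the type is C_7 (the algebra sp(14)).

C_7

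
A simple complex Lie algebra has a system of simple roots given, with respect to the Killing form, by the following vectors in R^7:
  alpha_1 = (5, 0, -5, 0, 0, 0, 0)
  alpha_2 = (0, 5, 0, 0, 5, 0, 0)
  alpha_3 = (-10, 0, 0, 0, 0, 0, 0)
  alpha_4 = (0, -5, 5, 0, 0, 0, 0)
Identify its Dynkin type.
C_4

Compute the Cartan integers a_ij = 2(alpha_i, alpha_j)/(alpha_j, alpha_j); the resulting 4x4 Cartan matrix is
[[2, 0, -1, -1], [0, 2, 0, -1], [-2, 0, 2, 0], [-1, -1, 0, 2]].
The roots have two lengths (squared-length ratio 2:1); the short ones are alpha_{1,2,4}. The associated Dynkin diagram is a chain of 4 nodes with a double edge at one end; the terminal node there is the unique long simple root (C_4), so the type is C_4 (the algebra sp(8)).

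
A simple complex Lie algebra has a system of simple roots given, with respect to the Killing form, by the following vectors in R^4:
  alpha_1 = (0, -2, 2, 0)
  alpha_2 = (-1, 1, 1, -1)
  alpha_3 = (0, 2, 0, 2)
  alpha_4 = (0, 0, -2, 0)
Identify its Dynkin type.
Compute the Cartan integers a_ij = 2(alpha_i, alpha_j)/(alpha_j, alpha_j); the resulting 4x4 Cartan matrix is
[[2, 0, -1, -2], [0, 2, 0, -1], [-1, 0, 2, 0], [-1, -1, 0, 2]].
The roots have two lengths (squared-length ratio 2:1); the short ones are alpha_{2,4}. The associated Dynkin diagram is a chain of 4 nodes with a double edge between the middle two (F_4), so the type is F_4.

F_4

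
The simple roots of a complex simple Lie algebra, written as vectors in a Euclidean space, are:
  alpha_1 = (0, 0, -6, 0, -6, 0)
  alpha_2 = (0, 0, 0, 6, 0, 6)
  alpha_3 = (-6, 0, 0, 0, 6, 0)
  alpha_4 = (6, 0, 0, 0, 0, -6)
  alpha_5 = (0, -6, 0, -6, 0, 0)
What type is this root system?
Compute the Cartan integers a_ij = 2(alpha_i, alpha_j)/(alpha_j, alpha_j); the resulting 5x5 Cartan matrix is
[[2, 0, -1, 0, 0], [0, 2, 0, -1, -1], [-1, 0, 2, -1, 0], [0, -1, -1, 2, 0], [0, -1, 0, 0, 2]].
All simple roots have the same length, so the diagram is simply laced. The associated Dynkin diagram is a chain of 5 nodes with single edges (A_5), so the type is A_5 (the algebra sl(6)).

A_5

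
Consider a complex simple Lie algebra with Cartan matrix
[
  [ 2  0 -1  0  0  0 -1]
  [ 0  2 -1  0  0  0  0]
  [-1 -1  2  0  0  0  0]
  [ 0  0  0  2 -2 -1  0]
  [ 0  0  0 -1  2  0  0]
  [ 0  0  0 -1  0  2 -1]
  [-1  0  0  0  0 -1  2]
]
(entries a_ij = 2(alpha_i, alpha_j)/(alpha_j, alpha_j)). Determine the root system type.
The matrix has rank 7 with 2's on the diagonal. Reading the off-diagonal entries as Dynkin edges (a single edge where a_ij = a_ji = -1; a double or triple edge where a_ij * a_ji = 2 or 3), the diagram is a chain of 7 nodes with a double edge at one end; the terminal node there is the unique short simple root (B_7). One simple-root ordering that puts it in standard form is (alpha_2, alpha_3, alpha_1, alpha_7, alpha_6, alpha_4, alpha_5). So the algebra is type B_7, i.e. so(15).

B_7 (so(15))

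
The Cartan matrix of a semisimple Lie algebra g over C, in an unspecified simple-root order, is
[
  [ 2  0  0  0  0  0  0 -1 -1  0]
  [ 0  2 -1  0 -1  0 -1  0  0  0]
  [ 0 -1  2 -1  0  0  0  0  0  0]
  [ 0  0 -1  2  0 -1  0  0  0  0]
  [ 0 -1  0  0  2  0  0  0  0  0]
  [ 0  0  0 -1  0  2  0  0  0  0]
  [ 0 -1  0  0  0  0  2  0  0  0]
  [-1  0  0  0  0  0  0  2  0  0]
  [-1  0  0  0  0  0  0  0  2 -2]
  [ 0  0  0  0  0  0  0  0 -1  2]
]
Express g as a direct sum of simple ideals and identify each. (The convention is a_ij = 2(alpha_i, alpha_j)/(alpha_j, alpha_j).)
B4 + D6

The diagram associated to this matrix has two connected components: the simple roots {alpha_1, alpha_8, alpha_9, alpha_10} form a chain of 4 nodes with a double edge at one end; the terminal node there is the unique short simple root (B_4), and {alpha_2, alpha_3, alpha_4, alpha_5, alpha_6, alpha_7} form a chain of 4 nodes with a fork of two nodes at one end (D_6). A semisimple Lie algebra decomposes uniquely as the direct sum of simple ideals, one per connected component of its Dynkin diagram, so g ≅ B_4 ⊕ D_6 (dimension 36 + 66 = 102).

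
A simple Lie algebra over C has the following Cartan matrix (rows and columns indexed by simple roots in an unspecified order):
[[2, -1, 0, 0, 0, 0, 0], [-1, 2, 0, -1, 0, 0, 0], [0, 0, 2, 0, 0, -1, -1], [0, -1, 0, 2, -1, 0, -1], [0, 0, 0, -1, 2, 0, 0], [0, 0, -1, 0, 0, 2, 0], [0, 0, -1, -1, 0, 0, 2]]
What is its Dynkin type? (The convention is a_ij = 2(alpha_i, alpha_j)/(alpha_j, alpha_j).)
type E_7

The matrix has rank 7 with 2's on the diagonal. Reading the off-diagonal entries as Dynkin edges (a single edge where a_ij = a_ji = -1; a double or triple edge where a_ij * a_ji = 2 or 3), the diagram is a chain of 6 nodes with one extra node attached to the third node from one end (E_7). One simple-root ordering that puts it in standard form is (alpha_1, alpha_5, alpha_2, alpha_4, alpha_7, alpha_3, alpha_6). So the algebra is type E_7.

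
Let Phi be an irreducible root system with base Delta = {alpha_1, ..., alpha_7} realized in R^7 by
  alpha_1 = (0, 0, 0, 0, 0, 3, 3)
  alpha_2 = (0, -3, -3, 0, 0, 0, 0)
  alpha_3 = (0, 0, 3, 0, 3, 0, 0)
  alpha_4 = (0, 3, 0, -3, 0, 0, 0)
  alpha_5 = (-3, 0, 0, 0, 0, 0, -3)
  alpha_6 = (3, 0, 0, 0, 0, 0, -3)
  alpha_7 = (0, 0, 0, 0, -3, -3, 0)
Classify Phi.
Compute the Cartan integers a_ij = 2(alpha_i, alpha_j)/(alpha_j, alpha_j); the resulting 7x7 Cartan matrix is
[[2, 0, 0, 0, -1, -1, -1], [0, 2, -1, -1, 0, 0, 0], [0, -1, 2, 0, 0, 0, -1], [0, -1, 0, 2, 0, 0, 0], [-1, 0, 0, 0, 2, 0, 0], [-1, 0, 0, 0, 0, 2, 0], [-1, 0, -1, 0, 0, 0, 2]].
All simple roots have the same length, so the diagram is simply laced. The associated Dynkin diagram is a chain of 5 nodes with a fork of two nodes at one end (D_7), so the type is D_7 (the algebra so(14)).

D_7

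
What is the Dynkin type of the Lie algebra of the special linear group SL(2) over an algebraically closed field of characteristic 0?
This is sl(2), which has dimension 2^2 - 1 = 3 and rank 2 - 1 = 1 (a Cartan subalgebra is the diagonal traceless matrices). In the classification of classical Lie algebras, the special linear algebra sl(n+1) has type A_n; here n = 1, so the Dynkin diagram is a chain of 1 nodes with single edges (A_1). Hence the type is A_1.

A_1 (sl(2))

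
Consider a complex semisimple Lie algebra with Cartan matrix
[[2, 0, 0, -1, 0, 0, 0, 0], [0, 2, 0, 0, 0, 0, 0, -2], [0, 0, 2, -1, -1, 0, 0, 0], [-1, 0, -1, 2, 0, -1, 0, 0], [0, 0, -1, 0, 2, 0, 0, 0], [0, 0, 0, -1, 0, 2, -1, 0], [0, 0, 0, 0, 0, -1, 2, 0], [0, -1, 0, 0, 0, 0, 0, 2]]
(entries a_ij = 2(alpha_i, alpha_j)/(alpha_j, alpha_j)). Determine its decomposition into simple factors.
The diagram associated to this matrix has two connected components: the simple roots {alpha_2, alpha_8} form a chain of 2 nodes with a double edge at one end; the terminal node there is the unique short simple root (B_2), and {alpha_1, alpha_3, alpha_4, alpha_5, alpha_6, alpha_7} form a chain of 5 nodes with one extra node attached to the third node from one end (E_6). A semisimple Lie algebra decomposes uniquely as the direct sum of simple ideals, one per connected component of its Dynkin diagram, so g ≅ B_2 ⊕ E_6 (dimension 10 + 78 = 88).

type B_2 ⊕ type E_6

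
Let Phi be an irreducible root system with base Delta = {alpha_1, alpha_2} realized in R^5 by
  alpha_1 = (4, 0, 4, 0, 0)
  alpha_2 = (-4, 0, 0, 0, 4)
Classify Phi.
type A_2

Compute the Cartan integers a_ij = 2(alpha_i, alpha_j)/(alpha_j, alpha_j); the resulting 2x2 Cartan matrix is
[[2, -1], [-1, 2]].
All simple roots have the same length, so the diagram is simply laced. The associated Dynkin diagram is a chain of 2 nodes with single edges (A_2), so the type is A_2 (the algebra sl(3)).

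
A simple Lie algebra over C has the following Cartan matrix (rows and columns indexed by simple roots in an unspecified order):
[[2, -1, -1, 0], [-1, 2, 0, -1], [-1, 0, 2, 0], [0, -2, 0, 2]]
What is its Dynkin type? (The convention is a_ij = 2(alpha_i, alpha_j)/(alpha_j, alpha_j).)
C4

The matrix has rank 4 with 2's on the diagonal. Reading the off-diagonal entries as Dynkin edges (a single edge where a_ij = a_ji = -1; a double or triple edge where a_ij * a_ji = 2 or 3), the diagram is a chain of 4 nodes with a double edge at one end; the terminal node there is the unique long simple root (C_4). One simple-root ordering that puts it in standard form is (alpha_3, alpha_1, alpha_2, alpha_4). So the algebra is type C_4, i.e. sp(8).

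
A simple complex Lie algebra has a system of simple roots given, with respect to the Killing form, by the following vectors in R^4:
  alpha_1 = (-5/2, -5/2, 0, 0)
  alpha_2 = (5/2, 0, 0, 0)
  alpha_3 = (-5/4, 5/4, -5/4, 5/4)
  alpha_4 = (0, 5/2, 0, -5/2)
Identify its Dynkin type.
F_4

Compute the Cartan integers a_ij = 2(alpha_i, alpha_j)/(alpha_j, alpha_j); the resulting 4x4 Cartan matrix is
[[2, -2, 0, -1], [-1, 2, -1, 0], [0, -1, 2, 0], [-1, 0, 0, 2]].
The roots have two lengths (squared-length ratio 2:1); the short ones are alpha_{2,3}. The associated Dynkin diagram is a chain of 4 nodes with a double edge between the middle two (F_4), so the type is F_4.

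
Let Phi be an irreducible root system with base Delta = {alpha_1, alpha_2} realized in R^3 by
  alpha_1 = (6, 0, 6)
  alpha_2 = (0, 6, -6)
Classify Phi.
Compute the Cartan integers a_ij = 2(alpha_i, alpha_j)/(alpha_j, alpha_j); the resulting 2x2 Cartan matrix is
[[2, -1], [-1, 2]].
All simple roots have the same length, so the diagram is simply laced. The associated Dynkin diagram is a chain of 2 nodes with single edges (A_2), so the type is A_2 (the algebra sl(3)).

A_2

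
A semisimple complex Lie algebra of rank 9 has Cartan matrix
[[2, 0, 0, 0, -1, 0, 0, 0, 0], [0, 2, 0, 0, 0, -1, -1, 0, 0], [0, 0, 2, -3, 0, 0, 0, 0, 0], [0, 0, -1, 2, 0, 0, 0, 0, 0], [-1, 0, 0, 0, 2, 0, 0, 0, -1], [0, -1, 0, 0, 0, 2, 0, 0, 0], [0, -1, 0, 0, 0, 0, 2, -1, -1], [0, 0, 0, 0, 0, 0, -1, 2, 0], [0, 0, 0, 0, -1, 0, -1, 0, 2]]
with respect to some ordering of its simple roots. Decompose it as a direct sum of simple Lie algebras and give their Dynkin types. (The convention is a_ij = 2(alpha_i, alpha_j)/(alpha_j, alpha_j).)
The diagram associated to this matrix has two connected components: the simple roots {alpha_1, alpha_2, alpha_5, alpha_6, alpha_7, alpha_8, alpha_9} form a chain of 6 nodes with one extra node attached to the third node from one end (E_7), and {alpha_3, alpha_4} form two nodes joined by a triple edge (G_2). A semisimple Lie algebra decomposes uniquely as the direct sum of simple ideals, one per connected component of its Dynkin diagram, so g ≅ E_7 ⊕ G_2 (dimension 133 + 14 = 147).

E_7 ⊕ G_2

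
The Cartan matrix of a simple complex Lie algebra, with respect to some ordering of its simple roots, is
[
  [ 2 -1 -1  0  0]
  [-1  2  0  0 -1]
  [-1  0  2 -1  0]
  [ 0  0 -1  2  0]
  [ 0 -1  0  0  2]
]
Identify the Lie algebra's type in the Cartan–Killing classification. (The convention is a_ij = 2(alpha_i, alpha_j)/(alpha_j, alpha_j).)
The matrix has rank 5 with 2's on the diagonal. Reading the off-diagonal entries as Dynkin edges (a single edge where a_ij = a_ji = -1; a double or triple edge where a_ij * a_ji = 2 or 3), the diagram is a chain of 5 nodes with single edges (A_5). One simple-root ordering that puts it in standard form is (alpha_4, alpha_3, alpha_1, alpha_2, alpha_5). So the algebra is type A_5, i.e. sl(6).

A5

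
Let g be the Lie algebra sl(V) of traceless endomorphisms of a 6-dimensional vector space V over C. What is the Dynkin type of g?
This is sl(6), which has dimension 6^2 - 1 = 35 and rank 6 - 1 = 5 (a Cartan subalgebra is the diagonal traceless matrices). In the classification of classical Lie algebras, the special linear algebra sl(n+1) has type A_n; here n = 5, so the Dynkin diagram is a chain of 5 nodes with single edges (A_5). Hence the type is A_5.

type A_5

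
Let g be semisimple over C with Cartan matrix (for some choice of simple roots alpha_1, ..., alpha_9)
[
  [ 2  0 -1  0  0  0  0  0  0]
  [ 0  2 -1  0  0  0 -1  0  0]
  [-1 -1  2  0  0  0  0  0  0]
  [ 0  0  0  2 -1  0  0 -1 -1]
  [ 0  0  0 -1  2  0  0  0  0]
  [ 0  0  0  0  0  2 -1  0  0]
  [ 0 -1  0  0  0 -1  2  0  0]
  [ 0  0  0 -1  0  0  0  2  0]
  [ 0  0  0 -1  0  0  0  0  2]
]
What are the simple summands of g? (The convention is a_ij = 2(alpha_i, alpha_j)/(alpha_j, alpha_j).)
A5 + D4

The diagram associated to this matrix has two connected components: the simple roots {alpha_1, alpha_2, alpha_3, alpha_6, alpha_7} form a chain of 5 nodes with single edges (A_5), and {alpha_4, alpha_5, alpha_8, alpha_9} form a chain of 2 nodes with a fork of two nodes at one end (D_4). A semisimple Lie algebra decomposes uniquely as the direct sum of simple ideals, one per connected component of its Dynkin diagram, so g ≅ A_5 ⊕ D_4 (dimension 35 + 28 = 63).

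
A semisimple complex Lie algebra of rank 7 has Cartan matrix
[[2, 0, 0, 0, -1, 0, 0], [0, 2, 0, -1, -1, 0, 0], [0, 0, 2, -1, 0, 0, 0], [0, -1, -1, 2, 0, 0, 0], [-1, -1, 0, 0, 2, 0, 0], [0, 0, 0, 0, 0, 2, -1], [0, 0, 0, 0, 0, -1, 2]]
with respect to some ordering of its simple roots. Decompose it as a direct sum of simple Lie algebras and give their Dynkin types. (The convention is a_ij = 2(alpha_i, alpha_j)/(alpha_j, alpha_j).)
type A_2 ⊕ type A_5

The diagram associated to this matrix has two connected components: the simple roots {alpha_6, alpha_7} form a chain of 2 nodes with single edges (A_2), and {alpha_1, alpha_2, alpha_3, alpha_4, alpha_5} form a chain of 5 nodes with single edges (A_5). A semisimple Lie algebra decomposes uniquely as the direct sum of simple ideals, one per connected component of its Dynkin diagram, so g ≅ A_2 ⊕ A_5 (dimension 8 + 35 = 43).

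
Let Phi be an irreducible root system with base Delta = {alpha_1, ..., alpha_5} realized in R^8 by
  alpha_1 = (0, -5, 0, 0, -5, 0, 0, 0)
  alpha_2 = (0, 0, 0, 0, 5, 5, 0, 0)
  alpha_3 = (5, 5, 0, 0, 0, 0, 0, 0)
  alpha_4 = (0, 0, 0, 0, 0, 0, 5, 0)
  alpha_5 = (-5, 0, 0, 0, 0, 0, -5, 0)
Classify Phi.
Compute the Cartan integers a_ij = 2(alpha_i, alpha_j)/(alpha_j, alpha_j); the resulting 5x5 Cartan matrix is
[[2, -1, -1, 0, 0], [-1, 2, 0, 0, 0], [-1, 0, 2, 0, -1], [0, 0, 0, 2, -1], [0, 0, -1, -2, 2]].
The roots have two lengths (squared-length ratio 2:1); the short ones are alpha_{4}. The associated Dynkin diagram is a chain of 5 nodes with a double edge at one end; the terminal node there is the unique short simple root (B_5), so the type is B_5 (the algebra so(11)).

type B_5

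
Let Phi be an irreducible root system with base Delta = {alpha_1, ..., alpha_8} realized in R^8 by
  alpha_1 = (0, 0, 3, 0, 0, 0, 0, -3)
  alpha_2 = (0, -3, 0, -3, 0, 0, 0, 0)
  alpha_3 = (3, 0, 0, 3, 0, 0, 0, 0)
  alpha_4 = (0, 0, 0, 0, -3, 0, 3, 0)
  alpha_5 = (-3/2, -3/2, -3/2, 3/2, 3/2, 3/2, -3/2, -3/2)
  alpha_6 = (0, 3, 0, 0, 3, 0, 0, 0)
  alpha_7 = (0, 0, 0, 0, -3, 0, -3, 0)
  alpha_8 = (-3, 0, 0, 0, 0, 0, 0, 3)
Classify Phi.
type E_8

Compute the Cartan integers a_ij = 2(alpha_i, alpha_j)/(alpha_j, alpha_j); the resulting 8x8 Cartan matrix is
[[2, 0, 0, 0, 0, 0, 0, -1], [0, 2, -1, 0, 0, -1, 0, 0], [0, -1, 2, 0, 0, 0, 0, -1], [0, 0, 0, 2, -1, -1, 0, 0], [0, 0, 0, -1, 2, 0, 0, 0], [0, -1, 0, -1, 0, 2, -1, 0], [0, 0, 0, 0, 0, -1, 2, 0], [-1, 0, -1, 0, 0, 0, 0, 2]].
All simple roots have the same length, so the diagram is simply laced. The associated Dynkin diagram is a chain of 7 nodes with one extra node attached to the third node from one end (E_8), so the type is E_8.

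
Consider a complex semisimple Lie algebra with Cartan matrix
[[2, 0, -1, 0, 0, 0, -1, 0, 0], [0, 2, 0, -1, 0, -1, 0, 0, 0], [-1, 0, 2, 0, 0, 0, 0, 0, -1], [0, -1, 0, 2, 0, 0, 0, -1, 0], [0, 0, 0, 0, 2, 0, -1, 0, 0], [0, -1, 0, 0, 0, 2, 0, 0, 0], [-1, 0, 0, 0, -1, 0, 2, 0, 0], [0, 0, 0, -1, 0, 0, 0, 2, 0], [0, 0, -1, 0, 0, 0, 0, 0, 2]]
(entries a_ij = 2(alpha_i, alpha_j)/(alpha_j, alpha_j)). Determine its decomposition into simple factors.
The diagram associated to this matrix has two connected components: the simple roots {alpha_2, alpha_4, alpha_6, alpha_8} form a chain of 4 nodes with single edges (A_4), and {alpha_1, alpha_3, alpha_5, alpha_7, alpha_9} form a chain of 5 nodes with single edges (A_5). A semisimple Lie algebra decomposes uniquely as the direct sum of simple ideals, one per connected component of its Dynkin diagram, so g ≅ A_4 ⊕ A_5 (dimension 24 + 35 = 59).

A_4 (sl(5)) ⊕ A_5 (sl(6))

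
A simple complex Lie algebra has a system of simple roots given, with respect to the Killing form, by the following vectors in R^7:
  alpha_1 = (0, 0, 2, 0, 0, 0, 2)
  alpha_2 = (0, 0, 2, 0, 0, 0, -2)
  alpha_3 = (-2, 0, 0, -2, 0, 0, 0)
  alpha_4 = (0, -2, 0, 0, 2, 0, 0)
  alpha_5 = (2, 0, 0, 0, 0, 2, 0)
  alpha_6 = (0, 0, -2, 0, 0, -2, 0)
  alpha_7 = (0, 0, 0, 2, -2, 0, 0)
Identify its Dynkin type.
Compute the Cartan integers a_ij = 2(alpha_i, alpha_j)/(alpha_j, alpha_j); the resulting 7x7 Cartan matrix is
[[2, 0, 0, 0, 0, -1, 0], [0, 2, 0, 0, 0, -1, 0], [0, 0, 2, 0, -1, 0, -1], [0, 0, 0, 2, 0, 0, -1], [0, 0, -1, 0, 2, -1, 0], [-1, -1, 0, 0, -1, 2, 0], [0, 0, -1, -1, 0, 0, 2]].
All simple roots have the same length, so the diagram is simply laced. The associated Dynkin diagram is a chain of 5 nodes with a fork of two nodes at one end (D_7), so the type is D_7 (the algebra so(14)).

D_7 (so(14))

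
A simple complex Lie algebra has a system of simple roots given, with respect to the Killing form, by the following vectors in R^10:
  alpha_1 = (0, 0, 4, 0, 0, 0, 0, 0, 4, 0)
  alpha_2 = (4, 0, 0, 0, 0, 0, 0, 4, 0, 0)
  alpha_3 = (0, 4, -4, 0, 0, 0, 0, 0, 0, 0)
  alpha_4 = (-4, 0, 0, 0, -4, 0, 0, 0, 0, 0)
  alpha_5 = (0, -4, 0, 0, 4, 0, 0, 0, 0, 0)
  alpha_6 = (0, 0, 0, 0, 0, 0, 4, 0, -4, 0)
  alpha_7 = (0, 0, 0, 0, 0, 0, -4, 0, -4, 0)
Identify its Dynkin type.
D_7

Compute the Cartan integers a_ij = 2(alpha_i, alpha_j)/(alpha_j, alpha_j); the resulting 7x7 Cartan matrix is
[[2, 0, -1, 0, 0, -1, -1], [0, 2, 0, -1, 0, 0, 0], [-1, 0, 2, 0, -1, 0, 0], [0, -1, 0, 2, -1, 0, 0], [0, 0, -1, -1, 2, 0, 0], [-1, 0, 0, 0, 0, 2, 0], [-1, 0, 0, 0, 0, 0, 2]].
All simple roots have the same length, so the diagram is simply laced. The associated Dynkin diagram is a chain of 5 nodes with a fork of two nodes at one end (D_7), so the type is D_7 (the algebra so(14)).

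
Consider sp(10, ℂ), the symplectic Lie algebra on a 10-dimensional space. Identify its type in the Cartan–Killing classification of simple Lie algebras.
C_5 (sp(10))

This is sp(10), which has dimension 10(10+1)/2 = 55 and rank 10/2 = 5. In the classification of classical Lie algebras, the symplectic algebra sp(2n) has type C_n; here n = 5, so the Dynkin diagram is a chain of 5 nodes with a double edge at one end; the terminal node there is the unique long simple root (C_5). Hence the type is C_5.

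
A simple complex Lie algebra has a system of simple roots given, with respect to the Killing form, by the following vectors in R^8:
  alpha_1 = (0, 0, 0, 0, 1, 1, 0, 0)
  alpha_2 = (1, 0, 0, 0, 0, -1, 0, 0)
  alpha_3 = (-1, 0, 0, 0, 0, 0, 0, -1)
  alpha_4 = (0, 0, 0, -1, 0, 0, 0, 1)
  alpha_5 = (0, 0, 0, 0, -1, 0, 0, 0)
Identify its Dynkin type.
B_5

Compute the Cartan integers a_ij = 2(alpha_i, alpha_j)/(alpha_j, alpha_j); the resulting 5x5 Cartan matrix is
[[2, -1, 0, 0, -2], [-1, 2, -1, 0, 0], [0, -1, 2, -1, 0], [0, 0, -1, 2, 0], [-1, 0, 0, 0, 2]].
The roots have two lengths (squared-length ratio 2:1); the short ones are alpha_{5}. The associated Dynkin diagram is a chain of 5 nodes with a double edge at one end; the terminal node there is the unique short simple root (B_5), so the type is B_5 (the algebra so(11)).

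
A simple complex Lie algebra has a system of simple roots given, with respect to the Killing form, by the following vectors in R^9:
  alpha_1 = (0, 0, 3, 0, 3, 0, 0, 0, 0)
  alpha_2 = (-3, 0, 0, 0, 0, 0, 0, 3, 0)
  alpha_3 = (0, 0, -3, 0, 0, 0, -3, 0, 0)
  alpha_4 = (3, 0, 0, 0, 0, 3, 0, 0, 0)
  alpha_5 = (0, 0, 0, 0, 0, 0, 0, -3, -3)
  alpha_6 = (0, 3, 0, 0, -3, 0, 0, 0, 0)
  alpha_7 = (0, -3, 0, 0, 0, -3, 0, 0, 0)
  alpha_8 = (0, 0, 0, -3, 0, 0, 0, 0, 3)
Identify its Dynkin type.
A8

Compute the Cartan integers a_ij = 2(alpha_i, alpha_j)/(alpha_j, alpha_j); the resulting 8x8 Cartan matrix is
[[2, 0, -1, 0, 0, -1, 0, 0], [0, 2, 0, -1, -1, 0, 0, 0], [-1, 0, 2, 0, 0, 0, 0, 0], [0, -1, 0, 2, 0, 0, -1, 0], [0, -1, 0, 0, 2, 0, 0, -1], [-1, 0, 0, 0, 0, 2, -1, 0], [0, 0, 0, -1, 0, -1, 2, 0], [0, 0, 0, 0, -1, 0, 0, 2]].
All simple roots have the same length, so the diagram is simply laced. The associated Dynkin diagram is a chain of 8 nodes with single edges (A_8), so the type is A_8 (the algebra sl(9)).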